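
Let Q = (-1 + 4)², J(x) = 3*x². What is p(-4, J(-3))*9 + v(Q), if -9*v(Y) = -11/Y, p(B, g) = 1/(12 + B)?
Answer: 817/648 ≈ 1.2608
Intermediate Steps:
Q = 9 (Q = 3² = 9)
v(Y) = 11/(9*Y) (v(Y) = -(-11)/(9*Y) = 11/(9*Y))
p(-4, J(-3))*9 + v(Q) = 9/(12 - 4) + (11/9)/9 = 9/8 + (11/9)*(⅑) = (⅛)*9 + 11/81 = 9/8 + 11/81 = 817/648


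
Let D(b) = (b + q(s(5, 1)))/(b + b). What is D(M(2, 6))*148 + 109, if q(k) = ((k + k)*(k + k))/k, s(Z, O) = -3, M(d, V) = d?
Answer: -261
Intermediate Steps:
q(k) = 4*k (q(k) = ((2*k)*(2*k))/k = (4*k²)/k = 4*k)
D(b) = (-12 + b)/(2*b) (D(b) = (b + 4*(-3))/(b + b) = (b - 12)/((2*b)) = (-12 + b)*(1/(2*b)) = (-12 + b)/(2*b))
D(M(2, 6))*148 + 109 = ((½)*(-12 + 2)/2)*148 + 109 = ((½)*(½)*(-10))*148 + 109 = -5/2*148 + 109 = -370 + 109 = -261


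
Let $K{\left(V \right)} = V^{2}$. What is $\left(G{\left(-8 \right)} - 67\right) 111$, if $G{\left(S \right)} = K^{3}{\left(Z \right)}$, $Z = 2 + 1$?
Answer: $73482$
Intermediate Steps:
$Z = 3$
$G{\left(S \right)} = 729$ ($G{\left(S \right)} = \left(3^{2}\right)^{3} = 9^{3} = 729$)
$\left(G{\left(-8 \right)} - 67\right) 111 = \left(729 - 67\right) 111 = 662 \cdot 111 = 73482$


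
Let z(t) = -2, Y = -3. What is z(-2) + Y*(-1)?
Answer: 1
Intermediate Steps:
z(-2) + Y*(-1) = -2 - 3*(-1) = -2 + 3 = 1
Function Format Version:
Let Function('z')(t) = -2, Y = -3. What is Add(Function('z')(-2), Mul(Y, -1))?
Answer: 1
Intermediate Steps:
Add(Function('z')(-2), Mul(Y, -1)) = Add(-2, Mul(-3, -1)) = Add(-2, 3) = 1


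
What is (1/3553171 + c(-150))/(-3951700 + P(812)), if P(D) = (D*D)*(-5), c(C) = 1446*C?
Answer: 770682789899/25754875739820 ≈ 0.029924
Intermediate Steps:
P(D) = -5*D² (P(D) = D²*(-5) = -5*D²)
(1/3553171 + c(-150))/(-3951700 + P(812)) = (1/3553171 + 1446*(-150))/(-3951700 - 5*812²) = (1/3553171 - 216900)/(-3951700 - 5*659344) = -770682789899/(3553171*(-3951700 - 3296720)) = -770682789899/3553171/(-7248420) = -770682789899/3553171*(-1/7248420) = 770682789899/25754875739820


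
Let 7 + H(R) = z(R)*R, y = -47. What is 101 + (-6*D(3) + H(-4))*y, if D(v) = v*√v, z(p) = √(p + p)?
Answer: 430 + 846*√3 + 376*I*√2 ≈ 1895.3 + 531.74*I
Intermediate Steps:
z(p) = √2*√p (z(p) = √(2*p) = √2*√p)
H(R) = -7 + √2*R^(3/2) (H(R) = -7 + (√2*√R)*R = -7 + √2*R^(3/2))
D(v) = v^(3/2)
101 + (-6*D(3) + H(-4))*y = 101 + (-18*√3 + (-7 + √2*(-4)^(3/2)))*(-47) = 101 + (-18*√3 + (-7 + √2*(-8*I)))*(-47) = 101 + (-18*√3 + (-7 - 8*I*√2))*(-47) = 101 + (-7 - 18*√3 - 8*I*√2)*(-47) = 101 + (329 + 846*√3 + 376*I*√2) = 430 + 846*√3 + 376*I*√2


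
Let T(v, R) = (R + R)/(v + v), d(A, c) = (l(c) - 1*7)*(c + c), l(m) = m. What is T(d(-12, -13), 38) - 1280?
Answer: -332781/260 ≈ -1279.9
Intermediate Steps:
d(A, c) = 2*c*(-7 + c) (d(A, c) = (c - 1*7)*(c + c) = (c - 7)*(2*c) = (-7 + c)*(2*c) = 2*c*(-7 + c))
T(v, R) = R/v (T(v, R) = (2*R)/((2*v)) = (2*R)*(1/(2*v)) = R/v)
T(d(-12, -13), 38) - 1280 = 38/((2*(-13)*(-7 - 13))) - 1280 = 38/((2*(-13)*(-20))) - 1280 = 38/520 - 1280 = 38*(1/520) - 1280 = 19/260 - 1280 = -332781/260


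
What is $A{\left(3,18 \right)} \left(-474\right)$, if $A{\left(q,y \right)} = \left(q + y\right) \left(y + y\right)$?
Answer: $-358344$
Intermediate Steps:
$A{\left(q,y \right)} = 2 y \left(q + y\right)$ ($A{\left(q,y \right)} = \left(q + y\right) 2 y = 2 y \left(q + y\right)$)
$A{\left(3,18 \right)} \left(-474\right) = 2 \cdot 18 \left(3 + 18\right) \left(-474\right) = 2 \cdot 18 \cdot 21 \left(-474\right) = 756 \left(-474\right) = -358344$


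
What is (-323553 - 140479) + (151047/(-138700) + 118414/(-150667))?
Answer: -9697153887832949/20897512900 ≈ -4.6403e+5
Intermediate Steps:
(-323553 - 140479) + (151047/(-138700) + 118414/(-150667)) = -464032 + (151047*(-1/138700) + 118414*(-1/150667)) = -464032 + (-151047/138700 - 118414/150667) = -464032 - 39181820149/20897512900 = -9697153887832949/20897512900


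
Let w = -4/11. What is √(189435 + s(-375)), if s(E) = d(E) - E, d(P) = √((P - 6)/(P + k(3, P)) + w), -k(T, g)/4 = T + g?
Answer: √(3161202223410 + 4081*I*√11757361)/4081 ≈ 435.67 + 0.00096427*I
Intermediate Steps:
k(T, g) = -4*T - 4*g (k(T, g) = -4*(T + g) = -4*T - 4*g)
w = -4/11 (w = -4*1/11 = -4/11 ≈ -0.36364)
d(P) = √(-4/11 + (-6 + P)/(-12 - 3*P)) (d(P) = √((P - 6)/(P + (-4*3 - 4*P)) - 4/11) = √((-6 + P)/(P + (-12 - 4*P)) - 4/11) = √((-6 + P)/(-12 - 3*P) - 4/11) = √(-4/11 + (-6 + P)/(-12 - 3*P)))
s(E) = -E + √33*√((18 - 23*E)/(4 + E))/33 (s(E) = √33*√((18 - 23*E)/(4 + E))/33 - E = -E + √33*√((18 - 23*E)/(4 + E))/33)
√(189435 + s(-375)) = √(189435 + (-1*(-375) + √33*√(-(-18 + 23*(-375))/(4 - 375))/33)) = √(189435 + (375 + √33*√(-1*(-18 - 8625)/(-371))/33)) = √(189435 + (375 + √33*√(-1*(-1/371)*(-8643))/33)) = √(189435 + (375 + √33*√(-8643/371)/33)) = √(189435 + (375 + √33*(I*√3206553/371)/33)) = √(189435 + (375 + I*√11757361/4081)) = √(189810 + I*√11757361/4081)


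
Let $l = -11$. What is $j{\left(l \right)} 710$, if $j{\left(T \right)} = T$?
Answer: $-7810$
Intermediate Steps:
$j{\left(l \right)} 710 = \left(-11\right) 710 = -7810$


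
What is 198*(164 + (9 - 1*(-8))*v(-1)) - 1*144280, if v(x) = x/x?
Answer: -108442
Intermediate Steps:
v(x) = 1
198*(164 + (9 - 1*(-8))*v(-1)) - 1*144280 = 198*(164 + (9 - 1*(-8))*1) - 1*144280 = 198*(164 + (9 + 8)*1) - 144280 = 198*(164 + 17*1) - 144280 = 198*(164 + 17) - 144280 = 198*181 - 144280 = 35838 - 144280 = -108442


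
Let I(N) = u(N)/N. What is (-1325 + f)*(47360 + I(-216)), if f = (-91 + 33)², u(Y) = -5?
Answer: 20858490835/216 ≈ 9.6567e+7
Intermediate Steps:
f = 3364 (f = (-58)² = 3364)
I(N) = -5/N
(-1325 + f)*(47360 + I(-216)) = (-1325 + 3364)*(47360 - 5/(-216)) = 2039*(47360 - 5*(-1/216)) = 2039*(47360 + 5/216) = 2039*(10229765/216) = 20858490835/216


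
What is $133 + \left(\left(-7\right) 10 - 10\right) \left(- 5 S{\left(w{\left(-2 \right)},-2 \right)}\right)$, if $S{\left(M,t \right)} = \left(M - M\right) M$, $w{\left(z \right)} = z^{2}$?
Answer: $133$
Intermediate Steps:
$S{\left(M,t \right)} = 0$ ($S{\left(M,t \right)} = 0 M = 0$)
$133 + \left(\left(-7\right) 10 - 10\right) \left(- 5 S{\left(w{\left(-2 \right)},-2 \right)}\right) = 133 + \left(\left(-7\right) 10 - 10\right) \left(\left(-5\right) 0\right) = 133 + \left(-70 - 10\right) 0 = 133 - 0 = 133 + 0 = 133$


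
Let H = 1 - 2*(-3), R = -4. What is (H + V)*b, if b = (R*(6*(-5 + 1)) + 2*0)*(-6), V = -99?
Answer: 52992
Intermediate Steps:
H = 7 (H = 1 + 6 = 7)
b = -576 (b = (-24*(-5 + 1) + 2*0)*(-6) = (-24*(-4) + 0)*(-6) = (-4*(-24) + 0)*(-6) = (96 + 0)*(-6) = 96*(-6) = -576)
(H + V)*b = (7 - 99)*(-576) = -92*(-576) = 52992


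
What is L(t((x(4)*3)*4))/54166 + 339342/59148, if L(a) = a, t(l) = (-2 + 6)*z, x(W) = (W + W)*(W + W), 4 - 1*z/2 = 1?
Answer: 28902859/5037438 ≈ 5.7376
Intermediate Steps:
z = 6 (z = 8 - 2*1 = 8 - 2 = 6)
x(W) = 4*W**2 (x(W) = (2*W)*(2*W) = 4*W**2)
t(l) = 24 (t(l) = (-2 + 6)*6 = 4*6 = 24)
L(t((x(4)*3)*4))/54166 + 339342/59148 = 24/54166 + 339342/59148 = 24*(1/54166) + 339342*(1/59148) = 12/27083 + 56557/9858 = 28902859/5037438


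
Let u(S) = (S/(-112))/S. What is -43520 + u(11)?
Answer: -4874241/112 ≈ -43520.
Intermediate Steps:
u(S) = -1/112 (u(S) = (S*(-1/112))/S = (-S/112)/S = -1/112)
-43520 + u(11) = -43520 - 1/112 = -4874241/112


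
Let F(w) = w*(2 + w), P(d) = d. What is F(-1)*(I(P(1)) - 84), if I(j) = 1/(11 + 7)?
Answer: 1511/18 ≈ 83.944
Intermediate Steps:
I(j) = 1/18
F(-1)*(I(P(1)) - 84) = (-(2 - 1))*(1/18 - 84) = -1*1*(-1511/18) = -1*(-1511/18) = 1511/18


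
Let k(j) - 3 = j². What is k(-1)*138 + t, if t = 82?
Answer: 634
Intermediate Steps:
k(j) = 3 + j²
k(-1)*138 + t = (3 + (-1)²)*138 + 82 = (3 + 1)*138 + 82 = 4*138 + 82 = 552 + 82 = 634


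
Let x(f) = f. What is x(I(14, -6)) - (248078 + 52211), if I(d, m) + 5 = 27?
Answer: -300267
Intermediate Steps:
I(d, m) = 22 (I(d, m) = -5 + 27 = 22)
x(I(14, -6)) - (248078 + 52211) = 22 - (248078 + 52211) = 22 - 1*300289 = 22 - 300289 = -300267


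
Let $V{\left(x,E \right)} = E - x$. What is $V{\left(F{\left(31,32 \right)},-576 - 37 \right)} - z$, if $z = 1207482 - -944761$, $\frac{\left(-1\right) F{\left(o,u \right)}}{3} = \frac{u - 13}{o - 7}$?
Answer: $- \frac{17222829}{8} \approx -2.1529 \cdot 10^{6}$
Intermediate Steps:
$F{\left(o,u \right)} = - \frac{3 \left(-13 + u\right)}{-7 + o}$ ($F{\left(o,u \right)} = - 3 \frac{u - 13}{o - 7} = - 3 \frac{-13 + u}{-7 + o} = - \frac{3 \left(-13 + u\right)}{-7 + o}$)
$z = 2152243$ ($z = 1207482 + 944761 = 2152243$)
$V{\left(F{\left(31,32 \right)},-576 - 37 \right)} - z = \left(\left(-576 - 37\right) - \frac{3 \left(13 - 32\right)}{-7 + 31}\right) - 2152243 = \left(-613 - \frac{3 \left(13 - 32\right)}{24}\right) - 2152243 = \left(-613 - 3 \cdot \frac{1}{24} \left(-19\right)\right) - 2152243 = \left(-613 - - \frac{19}{8}\right) - 2152243 = \left(-613 + \frac{19}{8}\right) - 2152243 = - \frac{4885}{8} - 2152243 = - \frac{17222829}{8}$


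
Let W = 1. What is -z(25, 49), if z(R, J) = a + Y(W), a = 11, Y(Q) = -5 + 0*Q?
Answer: -6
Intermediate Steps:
Y(Q) = -5 (Y(Q) = -5 + 0 = -5)
z(R, J) = 6 (z(R, J) = 11 - 5 = 6)
-z(25, 49) = -1*6 = -6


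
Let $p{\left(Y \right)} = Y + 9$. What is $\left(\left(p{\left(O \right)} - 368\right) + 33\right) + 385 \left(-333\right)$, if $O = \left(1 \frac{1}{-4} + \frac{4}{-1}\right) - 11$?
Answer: $- \frac{514185}{4} \approx -1.2855 \cdot 10^{5}$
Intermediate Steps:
$O = - \frac{61}{4}$ ($O = \left(1 \left(- \frac{1}{4}\right) + 4 \left(-1\right)\right) - 11 = \left(- \frac{1}{4} - 4\right) - 11 = - \frac{17}{4} - 11 = - \frac{61}{4} \approx -15.25$)
$p{\left(Y \right)} = 9 + Y$
$\left(\left(p{\left(O \right)} - 368\right) + 33\right) + 385 \left(-333\right) = \left(\left(\left(9 - \frac{61}{4}\right) - 368\right) + 33\right) + 385 \left(-333\right) = \left(\left(- \frac{25}{4} - 368\right) + 33\right) - 128205 = \left(- \frac{1497}{4} + 33\right) - 128205 = - \frac{1365}{4} - 128205 = - \frac{514185}{4}$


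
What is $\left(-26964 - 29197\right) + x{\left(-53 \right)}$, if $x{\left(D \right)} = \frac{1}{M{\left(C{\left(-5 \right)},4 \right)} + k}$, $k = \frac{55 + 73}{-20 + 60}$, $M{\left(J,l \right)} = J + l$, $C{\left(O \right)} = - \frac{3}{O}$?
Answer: $- \frac{2190274}{39} \approx -56161.0$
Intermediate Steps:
$k = \frac{16}{5}$ ($k = \frac{128}{40} = 128 \cdot \frac{1}{40} = \frac{16}{5} \approx 3.2$)
$x{\left(D \right)} = \frac{5}{39}$ ($x{\left(D \right)} = \frac{1}{\left(- \frac{3}{-5} + 4\right) + \frac{16}{5}} = \frac{1}{\left(\left(-3\right) \left(- \frac{1}{5}\right) + 4\right) + \frac{16}{5}} = \frac{1}{\left(\frac{3}{5} + 4\right) + \frac{16}{5}} = \frac{1}{\frac{23}{5} + \frac{16}{5}} = \frac{1}{\frac{39}{5}} = \frac{5}{39}$)
$\left(-26964 - 29197\right) + x{\left(-53 \right)} = \left(-26964 - 29197\right) + \frac{5}{39} = -56161 + \frac{5}{39} = - \frac{2190274}{39}$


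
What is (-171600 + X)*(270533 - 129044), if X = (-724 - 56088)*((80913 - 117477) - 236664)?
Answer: 2196256994311104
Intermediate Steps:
X = 15522629136 (X = -56812*(-36564 - 236664) = -56812*(-273228) = 15522629136)
(-171600 + X)*(270533 - 129044) = (-171600 + 15522629136)*(270533 - 129044) = 15522457536*141489 = 2196256994311104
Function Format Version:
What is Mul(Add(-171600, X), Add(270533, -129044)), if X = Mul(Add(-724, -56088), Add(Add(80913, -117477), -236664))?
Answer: 2196256994311104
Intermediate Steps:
X = 15522629136 (X = Mul(-56812, Add(-36564, -236664)) = Mul(-56812, -273228) = 15522629136)
Mul(Add(-171600, X), Add(270533, -129044)) = Mul(Add(-171600, 15522629136), Add(270533, -129044)) = Mul(15522457536, 141489) = 2196256994311104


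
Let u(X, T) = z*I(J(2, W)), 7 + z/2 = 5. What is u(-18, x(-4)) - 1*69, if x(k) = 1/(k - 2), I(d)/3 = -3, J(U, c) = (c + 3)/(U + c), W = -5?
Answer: -33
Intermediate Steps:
z = -4 (z = -14 + 2*5 = -14 + 10 = -4)
J(U, c) = (3 + c)/(U + c)
I(d) = -9 (I(d) = 3*(-3) = -9)
x(k) = 1/(-2 + k)
u(X, T) = 36 (u(X, T) = -4*(-9) = 36)
u(-18, x(-4)) - 1*69 = 36 - 1*69 = 36 - 69 = -33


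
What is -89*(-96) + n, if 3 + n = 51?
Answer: 8592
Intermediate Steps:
n = 48 (n = -3 + 51 = 48)
-89*(-96) + n = -89*(-96) + 48 = 8544 + 48 = 8592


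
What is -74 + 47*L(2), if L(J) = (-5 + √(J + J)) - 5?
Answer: -450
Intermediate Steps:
L(J) = -10 + √2*√J (L(J) = (-5 + √(2*J)) - 5 = (-5 + √2*√J) - 5 = -10 + √2*√J)
-74 + 47*L(2) = -74 + 47*(-10 + √2*√2) = -74 + 47*(-10 + 2) = -74 + 47*(-8) = -74 - 376 = -450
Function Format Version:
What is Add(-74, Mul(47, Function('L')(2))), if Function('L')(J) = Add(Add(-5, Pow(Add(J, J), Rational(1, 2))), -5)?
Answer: -450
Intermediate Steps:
Function('L')(J) = Add(-10, Mul(Pow(2, Rational(1, 2)), Pow(J, Rational(1, 2)))) (Function('L')(J) = Add(Add(-5, Pow(Mul(2, J), Rational(1, 2))), -5) = Add(Add(-5, Mul(Pow(2, Rational(1, 2)), Pow(J, Rational(1, 2)))), -5) = Add(-10, Mul(Pow(2, Rational(1, 2)), Pow(J, Rational(1, 2)))))
Add(-74, Mul(47, Function('L')(2))) = Add(-74, Mul(47, Add(-10, Mul(Pow(2, Rational(1, 2)), Pow(2, Rational(1, 2)))))) = Add(-74, Mul(47, Add(-10, 2))) = Add(-74, Mul(47, -8)) = Add(-74, -376) = -450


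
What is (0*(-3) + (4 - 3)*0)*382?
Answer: 0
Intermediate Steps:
(0*(-3) + (4 - 3)*0)*382 = (0 + 1*0)*382 = (0 + 0)*382 = 0*382 = 0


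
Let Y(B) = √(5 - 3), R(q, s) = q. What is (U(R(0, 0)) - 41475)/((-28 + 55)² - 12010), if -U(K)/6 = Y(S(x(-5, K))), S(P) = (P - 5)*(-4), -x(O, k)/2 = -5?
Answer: 41475/11281 + 6*√2/11281 ≈ 3.6773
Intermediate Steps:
x(O, k) = 10 (x(O, k) = -2*(-5) = 10)
S(P) = 20 - 4*P (S(P) = (-5 + P)*(-4) = 20 - 4*P)
Y(B) = √2
U(K) = -6*√2
(U(R(0, 0)) - 41475)/((-28 + 55)² - 12010) = (-6*√2 - 41475)/((-28 + 55)² - 12010) = (-41475 - 6*√2)/(27² - 12010) = (-41475 - 6*√2)/(729 - 12010) = (-41475 - 6*√2)/(-11281) = (-41475 - 6*√2)*(-1/11281) = 41475/11281 + 6*√2/11281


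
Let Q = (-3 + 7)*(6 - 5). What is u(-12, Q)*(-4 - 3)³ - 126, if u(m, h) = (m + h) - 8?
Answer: 5362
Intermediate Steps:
Q = 4 (Q = 4*1 = 4)
u(m, h) = -8 + h + m (u(m, h) = (h + m) - 8 = -8 + h + m)
u(-12, Q)*(-4 - 3)³ - 126 = (-8 + 4 - 12)*(-4 - 3)³ - 126 = -16*(-7)³ - 126 = -16*(-343) - 126 = 5488 - 126 = 5362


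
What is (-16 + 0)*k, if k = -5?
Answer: 80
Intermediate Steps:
(-16 + 0)*k = (-16 + 0)*(-5) = -16*(-5) = 80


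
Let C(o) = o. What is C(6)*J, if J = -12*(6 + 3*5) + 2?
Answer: -1500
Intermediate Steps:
J = -250 (J = -12*(6 + 15) + 2 = -12*21 + 2 = -252 + 2 = -250)
C(6)*J = 6*(-250) = -1500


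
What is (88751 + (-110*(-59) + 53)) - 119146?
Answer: -23852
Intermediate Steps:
(88751 + (-110*(-59) + 53)) - 119146 = (88751 + (6490 + 53)) - 119146 = (88751 + 6543) - 119146 = 95294 - 119146 = -23852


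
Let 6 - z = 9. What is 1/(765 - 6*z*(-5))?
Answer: 1/675 ≈ 0.0014815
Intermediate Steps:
z = -3 (z = 6 - 1*9 = 6 - 9 = -3)
1/(765 - 6*z*(-5)) = 1/(765 - 6*(-3)*(-5)) = 1/(765 + 18*(-5)) = 1/(765 - 90) = 1/675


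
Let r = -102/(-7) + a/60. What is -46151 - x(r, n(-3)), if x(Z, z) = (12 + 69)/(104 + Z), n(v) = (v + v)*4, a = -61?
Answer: -2278647343/49373 ≈ -46152.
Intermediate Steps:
n(v) = 8*v (n(v) = (2*v)*4 = 8*v)
r = 5693/420 (r = -102/(-7) - 61/60 = -102*(-1/7) - 61*1/60 = 102/7 - 61/60 = 5693/420 ≈ 13.555)
x(Z, z) = 81/(104 + Z)
-46151 - x(r, n(-3)) = -46151 - 81/(104 + 5693/420) = -46151 - 81/49373/420 = -46151 - 81*420/49373 = -46151 - 1*34020/49373 = -46151 - 34020/49373 = -2278647343/49373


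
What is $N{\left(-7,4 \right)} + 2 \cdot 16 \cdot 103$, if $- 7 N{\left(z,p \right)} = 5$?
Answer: $\frac{23067}{7} \approx 3295.3$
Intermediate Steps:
$N{\left(z,p \right)} = - \frac{5}{7}$ ($N{\left(z,p \right)} = \left(- \frac{1}{7}\right) 5 = - \frac{5}{7}$)
$N{\left(-7,4 \right)} + 2 \cdot 16 \cdot 103 = - \frac{5}{7} + 2 \cdot 16 \cdot 103 = - \frac{5}{7} + 32 \cdot 103 = - \frac{5}{7} + 3296 = \frac{23067}{7}$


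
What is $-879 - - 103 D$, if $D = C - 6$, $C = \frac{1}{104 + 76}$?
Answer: $- \frac{269357}{180} \approx -1496.4$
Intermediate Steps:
$C = \frac{1}{180} \approx 0.0055556$
$D = - \frac{1079}{180}$ ($D = \frac{1}{180} - 6 = - \frac{1079}{180} \approx -5.9944$)
$-879 - - 103 D = -879 - \left(-103\right) \left(- \frac{1079}{180}\right) = -879 - \frac{111137}{180} = - \frac{269357}{180}$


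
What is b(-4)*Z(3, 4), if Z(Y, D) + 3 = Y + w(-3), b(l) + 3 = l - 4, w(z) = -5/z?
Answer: -55/3 ≈ -18.333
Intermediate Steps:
b(l) = -7 + l (b(l) = -3 + (l - 4) = -3 + (-4 + l) = -7 + l)
Z(Y, D) = -4/3 + Y (Z(Y, D) = -3 + (Y - 5/(-3)) = -3 + (Y - 5*(-⅓)) = -3 + (Y + 5/3) = -3 + (5/3 + Y) = -4/3 + Y)
b(-4)*Z(3, 4) = (-7 - 4)*(-4/3 + 3) = -11*5/3 = -55/3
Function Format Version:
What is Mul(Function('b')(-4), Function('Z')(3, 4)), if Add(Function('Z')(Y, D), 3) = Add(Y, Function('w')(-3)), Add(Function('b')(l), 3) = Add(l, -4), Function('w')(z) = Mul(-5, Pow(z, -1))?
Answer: Rational(-55, 3) ≈ -18.333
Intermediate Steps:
Function('b')(l) = Add(-7, l) (Function('b')(l) = Add(-3, Add(l, -4)) = Add(-3, Add(-4, l)) = Add(-7, l))
Function('Z')(Y, D) = Add(Rational(-4, 3), Y) (Function('Z')(Y, D) = Add(-3, Add(Y, Mul(-5, Pow(-3, -1)))) = Add(-3, Add(Y, Mul(-5, Rational(-1, 3)))) = Add(-3, Add(Y, Rational(5, 3))) = Add(-3, Add(Rational(5, 3), Y)) = Add(Rational(-4, 3), Y))
Mul(Function('b')(-4), Function('Z')(3, 4)) = Mul(Add(-7, -4), Add(Rational(-4, 3), 3)) = Mul(-11, Rational(5, 3)) = Rational(-55, 3)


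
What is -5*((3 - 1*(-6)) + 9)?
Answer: -90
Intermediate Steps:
-5*((3 - 1*(-6)) + 9) = -5*((3 + 6) + 9) = -5*(9 + 9) = -5*18 = -90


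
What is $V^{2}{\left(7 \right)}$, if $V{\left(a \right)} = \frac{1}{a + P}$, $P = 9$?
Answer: $\frac{1}{256} \approx 0.0039063$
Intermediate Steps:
$V{\left(a \right)} = \frac{1}{9 + a}$ ($V{\left(a \right)} = \frac{1}{a + 9} = \frac{1}{9 + a}$)
$V^{2}{\left(7 \right)} = \left(\frac{1}{9 + 7}\right)^{2} = \left(\frac{1}{16}\right)^{2} = \frac{1}{256}$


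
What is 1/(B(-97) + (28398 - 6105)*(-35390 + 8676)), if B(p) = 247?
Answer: -1/595534955 ≈ -1.6792e-9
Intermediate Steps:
1/(B(-97) + (28398 - 6105)*(-35390 + 8676)) = 1/(247 + (28398 - 6105)*(-35390 + 8676)) = 1/(247 + 22293*(-26714)) = 1/(247 - 595535202) = 1/(-595534955) = -1/595534955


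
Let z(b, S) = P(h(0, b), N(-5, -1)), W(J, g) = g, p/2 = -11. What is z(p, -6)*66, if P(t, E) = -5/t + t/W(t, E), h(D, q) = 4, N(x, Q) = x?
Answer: -1353/10 ≈ -135.30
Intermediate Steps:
p = -22 (p = 2*(-11) = -22)
P(t, E) = -5/t + t/E
z(b, S) = -41/20 (z(b, S) = -5/4 + 4/(-5) = -5*¼ + 4*(-⅕) = -5/4 - ⅘ = -41/20)
z(p, -6)*66 = -41/20*66 = -1353/10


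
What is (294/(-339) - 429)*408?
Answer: -19818600/113 ≈ -1.7539e+5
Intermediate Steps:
(294/(-339) - 429)*408 = (294*(-1/339) - 429)*408 = (-98/113 - 429)*408 = -48575/113*408 = -19818600/113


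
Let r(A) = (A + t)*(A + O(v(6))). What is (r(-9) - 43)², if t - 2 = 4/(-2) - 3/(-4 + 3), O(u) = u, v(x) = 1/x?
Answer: 100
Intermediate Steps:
v(x) = 1/x
t = 3 (t = 2 + (4/(-2) - 3/(-4 + 3)) = 2 + (4*(-½) - 3/(-1)) = 2 + (-2 - 3*(-1)) = 2 + (-2 + 3) = 2 + 1 = 3)
r(A) = (3 + A)*(⅙ + A) (r(A) = (A + 3)*(A + 1/6) = (3 + A)*(A + ⅙) = (3 + A)*(⅙ + A))
(r(-9) - 43)² = ((½ + (-9)² + (19/6)*(-9)) - 43)² = ((½ + 81 - 57/2) - 43)² = (53 - 43)² = 10² = 100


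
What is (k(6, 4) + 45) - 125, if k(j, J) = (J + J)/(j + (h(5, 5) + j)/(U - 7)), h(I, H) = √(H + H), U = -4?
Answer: -28192/359 + 44*√10/1795 ≈ -78.452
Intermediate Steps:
h(I, H) = √2*√H (h(I, H) = √(2*H) = √2*√H)
k(j, J) = 2*J/(-√10/11 + 10*j/11) (k(j, J) = (J + J)/(j + (√2*√5 + j)/(-4 - 7)) = (2*J)/(j + (√10 + j)/(-11)) = (2*J)/(j + (j + √10)*(-1/11)) = (2*J)/(j + (-j/11 - √10/11)) = (2*J)/(-√10/11 + 10*j/11) = 2*J/(-√10/11 + 10*j/11))
(k(6, 4) + 45) - 125 = (22*4/(-√10 + 10*6) + 45) - 125 = (22*4/(-√10 + 60) + 45) - 125 = (22*4/(60 - √10) + 45) - 125 = (88/(60 - √10) + 45) - 125 = (45 + 88/(60 - √10)) - 125 = -80 + 88/(60 - √10)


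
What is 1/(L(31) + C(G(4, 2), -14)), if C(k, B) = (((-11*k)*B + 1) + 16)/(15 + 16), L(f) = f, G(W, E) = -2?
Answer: 31/670 ≈ 0.046269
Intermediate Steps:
C(k, B) = 17/31 - 11*B*k/31 (C(k, B) = ((-11*B*k + 1) + 16)/31 = ((1 - 11*B*k) + 16)*(1/31) = (17 - 11*B*k)*(1/31) = 17/31 - 11*B*k/31)
1/(L(31) + C(G(4, 2), -14)) = 1/(31 + (17/31 - 11/31*(-14)*(-2))) = 1/(31 + (17/31 - 308/31)) = 1/(31 - 291/31) = 1/(670/31) = 31/670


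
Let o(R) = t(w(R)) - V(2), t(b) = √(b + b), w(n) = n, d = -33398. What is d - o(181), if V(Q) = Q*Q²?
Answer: -33390 - √362 ≈ -33409.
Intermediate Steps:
V(Q) = Q³
t(b) = √2*√b (t(b) = √(2*b) = √2*√b)
o(R) = -8 + √2*√R (o(R) = √2*√R - 1*2³ = √2*√R - 1*8 = √2*√R - 8 = -8 + √2*√R)
d - o(181) = -33398 - (-8 + √2*√181) = -33398 - (-8 + √362) = -33398 + (8 - √362) = -33390 - √362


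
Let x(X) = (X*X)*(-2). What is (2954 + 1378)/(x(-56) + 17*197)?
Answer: -4332/2923 ≈ -1.4820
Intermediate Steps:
x(X) = -2*X**2 (x(X) = X**2*(-2) = -2*X**2)
(2954 + 1378)/(x(-56) + 17*197) = (2954 + 1378)/(-2*(-56)**2 + 17*197) = 4332/(-2*3136 + 3349) = 4332/(-6272 + 3349) = 4332/(-2923) = 4332*(-1/2923) = -4332/2923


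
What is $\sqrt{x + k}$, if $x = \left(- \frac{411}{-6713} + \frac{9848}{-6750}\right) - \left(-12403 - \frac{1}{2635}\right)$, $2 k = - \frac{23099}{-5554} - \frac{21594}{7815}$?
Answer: $\frac{\sqrt{71543765788759482238822429515}}{2401788560850} \approx 111.37$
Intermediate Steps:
$k = \frac{20195203}{28936340}$ ($k = \frac{- \frac{23099}{-5554} - \frac{21594}{7815}}{2} = \frac{\left(-23099\right) \left(- \frac{1}{5554}\right) - \frac{7198}{2605}}{2} = \frac{\frac{23099}{5554} - \frac{7198}{2605}}{2} = \frac{1}{2} \cdot \frac{20195203}{14468170} = \frac{20195203}{28936340} \approx 0.69792$)
$x = \frac{1080832224373}{87152625}$ ($x = \left(\left(-411\right) \left(- \frac{1}{6713}\right) + 9848 \left(- \frac{1}{6750}\right)\right) - \left(-12403 - \frac{1}{2635}\right) = \left(\frac{3}{49} - \frac{4924}{3375}\right) - \left(-12403 - \frac{1}{2635}\right) = - \frac{231151}{165375} - - \frac{32681906}{2635} = - \frac{231151}{165375} + \frac{32681906}{2635} = \frac{1080832224373}{87152625} \approx 12402.0$)
$\sqrt{x + k} = \sqrt{\frac{1080832224373}{87152625} + \frac{20195203}{28936340}} = \sqrt{\frac{6255417758473454539}{504375597778500}} = \frac{\sqrt{71543765788759482238822429515}}{2401788560850}$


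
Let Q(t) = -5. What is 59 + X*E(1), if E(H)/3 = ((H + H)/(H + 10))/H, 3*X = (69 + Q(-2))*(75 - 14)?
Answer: 8457/11 ≈ 768.82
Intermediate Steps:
X = 3904/3 (X = ((69 - 5)*(75 - 14))/3 = (64*61)/3 = (1/3)*3904 = 3904/3 ≈ 1301.3)
E(H) = 6/(10 + H) (E(H) = 3*(((H + H)/(H + 10))/H) = 3*(((2*H)/(10 + H))/H) = 3*((2*H/(10 + H))/H) = 3*(2/(10 + H)) = 6/(10 + H))
59 + X*E(1) = 59 + 3904*(6/(10 + 1))/3 = 59 + 3904*(6/11)/3 = 59 + 3904*(6*(1/11))/3 = 59 + (3904/3)*(6/11) = 59 + 7808/11 = 8457/11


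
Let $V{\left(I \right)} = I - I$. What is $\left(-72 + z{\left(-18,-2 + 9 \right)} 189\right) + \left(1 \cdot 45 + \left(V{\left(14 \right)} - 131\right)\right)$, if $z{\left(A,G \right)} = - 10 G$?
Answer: $-13388$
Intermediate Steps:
$V{\left(I \right)} = 0$
$\left(-72 + z{\left(-18,-2 + 9 \right)} 189\right) + \left(1 \cdot 45 + \left(V{\left(14 \right)} - 131\right)\right) = \left(-72 + - 10 \left(-2 + 9\right) 189\right) + \left(1 \cdot 45 + \left(0 - 131\right)\right) = \left(-72 + \left(-10\right) 7 \cdot 189\right) + \left(45 + \left(0 - 131\right)\right) = \left(-72 - 13230\right) + \left(45 - 131\right) = \left(-72 - 13230\right) - 86 = -13302 - 86 = -13388$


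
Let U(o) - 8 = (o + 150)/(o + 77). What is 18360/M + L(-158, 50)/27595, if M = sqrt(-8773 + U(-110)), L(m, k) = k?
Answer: 10/5519 - 3672*I*sqrt(9546405)/57857 ≈ 0.0018119 - 196.09*I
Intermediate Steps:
U(o) = 8 + (150 + o)/(77 + o) (U(o) = 8 + (o + 150)/(o + 77) = 8 + (150 + o)/(77 + o))
M = I*sqrt(9546405)/33 (M = sqrt(-8773 + (766 + 9*(-110))/(77 - 110)) = sqrt(-8773 + (766 - 990)/(-33)) = sqrt(-8773 - 1/33*(-224)) = sqrt(-8773 + 224/33) = sqrt(-289285/33) = I*sqrt(9546405)/33 ≈ 93.628*I)
18360/M + L(-158, 50)/27595 = 18360/((I*sqrt(9546405)/33)) + 50/27595 = 18360*(-I*sqrt(9546405)/289285) + 50*(1/27595) = -3672*I*sqrt(9546405)/57857 + 10/5519 = 10/5519 - 3672*I*sqrt(9546405)/57857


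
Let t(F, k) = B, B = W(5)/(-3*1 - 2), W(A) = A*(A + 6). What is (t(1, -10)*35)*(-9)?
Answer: 3465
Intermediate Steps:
W(A) = A*(6 + A)
B = -11 (B = (5*(6 + 5))/(-3*1 - 2) = (5*11)/(-3 - 2) = 55/(-5) = 55*(-⅕) = -11)
t(F, k) = -11
(t(1, -10)*35)*(-9) = -11*35*(-9) = -385*(-9) = 3465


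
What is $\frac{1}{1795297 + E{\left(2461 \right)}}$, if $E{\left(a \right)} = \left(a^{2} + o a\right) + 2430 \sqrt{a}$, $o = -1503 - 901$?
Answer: $\frac{967787}{1865957375288} - \frac{1215 \sqrt{2461}}{1865957375288} \approx 4.8635 \cdot 10^{-7}$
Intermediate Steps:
$o = -2404$
$E{\left(a \right)} = a^{2} - 2404 a + 2430 \sqrt{a}$ ($E{\left(a \right)} = \left(a^{2} - 2404 a\right) + 2430 \sqrt{a} = a^{2} - 2404 a + 2430 \sqrt{a}$)
$\frac{1}{1795297 + E{\left(2461 \right)}} = \frac{1}{1795297 + \left(2461^{2} - 5916244 + 2430 \sqrt{2461}\right)} = \frac{1}{1795297 + \left(6056521 - 5916244 + 2430 \sqrt{2461}\right)} = \frac{1}{1795297 + \left(140277 + 2430 \sqrt{2461}\right)} = \frac{1}{1935574 + 2430 \sqrt{2461}}$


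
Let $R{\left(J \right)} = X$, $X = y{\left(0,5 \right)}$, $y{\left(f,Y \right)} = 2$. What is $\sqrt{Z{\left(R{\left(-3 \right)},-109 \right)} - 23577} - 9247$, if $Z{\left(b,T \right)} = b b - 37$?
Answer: $-9247 + i \sqrt{23610} \approx -9247.0 + 153.66 i$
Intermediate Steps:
$X = 2$
$R{\left(J \right)} = 2$
$Z{\left(b,T \right)} = -37 + b^{2}$ ($Z{\left(b,T \right)} = b^{2} - 37 = -37 + b^{2}$)
$\sqrt{Z{\left(R{\left(-3 \right)},-109 \right)} - 23577} - 9247 = \sqrt{\left(-37 + 2^{2}\right) - 23577} - 9247 = \sqrt{\left(-37 + 4\right) - 23577} - 9247 = \sqrt{-33 - 23577} - 9247 = \sqrt{-23610} - 9247 = i \sqrt{23610} - 9247 = -9247 + i \sqrt{23610}$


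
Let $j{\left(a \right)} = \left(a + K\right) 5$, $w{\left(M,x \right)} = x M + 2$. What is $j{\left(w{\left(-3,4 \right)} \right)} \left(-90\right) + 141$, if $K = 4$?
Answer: $2841$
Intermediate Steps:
$w{\left(M,x \right)} = 2 + M x$ ($w{\left(M,x \right)} = M x + 2 = 2 + M x$)
$j{\left(a \right)} = 20 + 5 a$ ($j{\left(a \right)} = \left(a + 4\right) 5 = \left(4 + a\right) 5 = 20 + 5 a$)
$j{\left(w{\left(-3,4 \right)} \right)} \left(-90\right) + 141 = \left(20 + 5 \left(2 - 12\right)\right) \left(-90\right) + 141 = \left(20 + 5 \left(-10\right)\right) \left(-90\right) + 141 = \left(20 - 50\right) \left(-90\right) + 141 = \left(-30\right) \left(-90\right) + 141 = 2700 + 141 = 2841$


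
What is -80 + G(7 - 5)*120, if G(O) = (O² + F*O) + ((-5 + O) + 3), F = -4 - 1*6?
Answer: -2000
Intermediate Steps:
F = -10 (F = -4 - 6 = -10)
G(O) = -2 + O² - 9*O (G(O) = (O² - 10*O) + ((-5 + O) + 3) = (O² - 10*O) + (-2 + O) = -2 + O² - 9*O)
-80 + G(7 - 5)*120 = -80 + (-2 + (7 - 5)² - 9*(7 - 5))*120 = -80 + (-2 + 2² - 9*2)*120 = -80 + (-2 + 4 - 18)*120 = -80 - 16*120 = -80 - 1920 = -2000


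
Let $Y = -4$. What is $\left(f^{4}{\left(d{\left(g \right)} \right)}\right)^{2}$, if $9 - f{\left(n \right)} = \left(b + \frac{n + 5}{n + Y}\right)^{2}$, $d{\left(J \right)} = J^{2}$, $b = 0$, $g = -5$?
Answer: $\frac{182824768400781863521}{33232930569601} \approx 5.5013 \cdot 10^{6}$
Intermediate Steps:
$f{\left(n \right)} = 9 - \frac{\left(5 + n\right)^{2}}{\left(-4 + n\right)^{2}}$ ($f{\left(n \right)} = 9 - \left(0 + \frac{n + 5}{n - 4}\right)^{2} = 9 - \left(0 + \frac{5 + n}{-4 + n}\right)^{2} = 9 - \left(\frac{5 + n}{-4 + n}\right)^{2} = 9 - \frac{\left(5 + n\right)^{2}}{\left(-4 + n\right)^{2}}$)
$\left(f^{4}{\left(d{\left(g \right)} \right)}\right)^{2} = \left(\left(9 - \frac{\left(5 + \left(-5\right)^{2}\right)^{2}}{\left(-4 + \left(-5\right)^{2}\right)^{2}}\right)^{4}\right)^{2} = \left(\left(9 - \frac{\left(5 + 25\right)^{2}}{\left(-4 + 25\right)^{2}}\right)^{4}\right)^{2} = \left(\left(9 - \frac{30^{2}}{441}\right)^{4}\right)^{2} = \left(\left(9 - \frac{1}{441} \cdot 900\right)^{4}\right)^{2} = \left(\left(9 - \frac{100}{49}\right)^{4}\right)^{2} = \left(\left(\frac{341}{49}\right)^{4}\right)^{2} = \left(\frac{13521270961}{5764801}\right)^{2} = \frac{182824768400781863521}{33232930569601}$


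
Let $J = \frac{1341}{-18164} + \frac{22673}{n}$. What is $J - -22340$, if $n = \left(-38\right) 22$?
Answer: $\frac{2229093881}{99902} \approx 22313.0$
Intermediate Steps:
$n = -836$
$J = - \frac{2716799}{99902}$ ($J = \frac{1341}{-18164} + \frac{22673}{-836} = 1341 \left(- \frac{1}{18164}\right) + 22673 \left(- \frac{1}{836}\right) = - \frac{1341}{18164} - \frac{22673}{836} = - \frac{2716799}{99902} \approx -27.195$)
$J - -22340 = - \frac{2716799}{99902} - -22340 = - \frac{2716799}{99902} + 22340 = \frac{2229093881}{99902}$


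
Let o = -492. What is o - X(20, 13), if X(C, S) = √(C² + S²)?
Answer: -492 - √569 ≈ -515.85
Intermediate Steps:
o - X(20, 13) = -492 - √(20² + 13²) = -492 - √(400 + 169) = -492 - √569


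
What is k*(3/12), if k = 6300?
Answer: 1575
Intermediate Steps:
k*(3/12) = 6300*(3/12) = 6300*(3*(1/12)) = 6300*(¼) = 1575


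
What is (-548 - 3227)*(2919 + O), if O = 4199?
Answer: -26870450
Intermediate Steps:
(-548 - 3227)*(2919 + O) = (-548 - 3227)*(2919 + 4199) = -3775*7118 = -26870450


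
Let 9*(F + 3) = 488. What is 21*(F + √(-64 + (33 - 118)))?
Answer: 3227/3 + 21*I*√149 ≈ 1075.7 + 256.34*I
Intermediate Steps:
F = 461/9 (F = -3 + (⅑)*488 = -3 + 488/9 = 461/9 ≈ 51.222)
21*(F + √(-64 + (33 - 118))) = 21*(461/9 + √(-64 + (33 - 118))) = 21*(461/9 + √(-64 - 85)) = 21*(461/9 + √(-149)) = 21*(461/9 + I*√149) = 3227/3 + 21*I*√149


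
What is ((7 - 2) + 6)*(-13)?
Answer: -143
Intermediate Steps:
((7 - 2) + 6)*(-13) = (5 + 6)*(-13) = 11*(-13) = -143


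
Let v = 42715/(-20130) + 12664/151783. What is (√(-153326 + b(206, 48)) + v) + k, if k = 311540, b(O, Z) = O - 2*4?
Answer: 190374105954415/611078358 + 2*I*√38282 ≈ 3.1154e+5 + 391.32*I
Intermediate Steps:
b(O, Z) = -8 + O (b(O, Z) = O - 8 = -8 + O)
v = -1245696905/611078358 (v = 42715*(-1/20130) + 12664*(1/151783) = -8543/4026 + 12664/151783 = -1245696905/611078358 ≈ -2.0385)
(√(-153326 + b(206, 48)) + v) + k = (√(-153326 + (-8 + 206)) - 1245696905/611078358) + 311540 = (√(-153326 + 198) - 1245696905/611078358) + 311540 = (√(-153128) - 1245696905/611078358) + 311540 = (2*I*√38282 - 1245696905/611078358) + 311540 = (-1245696905/611078358 + 2*I*√38282) + 311540 = 190374105954415/611078358 + 2*I*√38282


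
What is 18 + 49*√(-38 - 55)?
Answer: 18 + 49*I*√93 ≈ 18.0 + 472.54*I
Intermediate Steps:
18 + 49*√(-38 - 55) = 18 + 49*√(-93) = 18 + 49*(I*√93) = 18 + 49*I*√93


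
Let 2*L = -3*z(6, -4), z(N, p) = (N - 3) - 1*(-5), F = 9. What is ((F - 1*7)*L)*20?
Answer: -480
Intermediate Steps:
z(N, p) = 2 + N (z(N, p) = (-3 + N) + 5 = 2 + N)
L = -12 (L = (-3*(2 + 6))/2 = (-3*8)/2 = (1/2)*(-24) = -12)
((F - 1*7)*L)*20 = ((9 - 1*7)*(-12))*20 = ((9 - 7)*(-12))*20 = (2*(-12))*20 = -24*20 = -480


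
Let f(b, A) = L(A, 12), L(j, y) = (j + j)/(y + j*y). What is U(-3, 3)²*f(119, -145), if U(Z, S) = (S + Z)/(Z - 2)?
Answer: 0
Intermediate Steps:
U(Z, S) = (S + Z)/(-2 + Z)
L(j, y) = 2*j/(y + j*y) (L(j, y) = (2*j)/(y + j*y) = 2*j/(y + j*y))
f(b, A) = A/(6*(1 + A)) (f(b, A) = 2*A/(12*(1 + A)) = 2*A*(1/12)/(1 + A) = A/(6*(1 + A)))
U(-3, 3)²*f(119, -145) = ((3 - 3)/(-2 - 3))²*((⅙)*(-145)/(1 - 145)) = (0/(-5))²*((⅙)*(-145)/(-144)) = (-⅕*0)²*((⅙)*(-145)*(-1/144)) = 0²*(145/864) = 0*(145/864) = 0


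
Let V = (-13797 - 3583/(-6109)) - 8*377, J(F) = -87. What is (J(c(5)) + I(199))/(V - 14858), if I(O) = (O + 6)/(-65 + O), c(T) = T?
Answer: 69966377/25925590504 ≈ 0.0026987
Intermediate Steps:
I(O) = (6 + O)/(-65 + O)
V = -102707034/6109 (V = (-13797 - 3583*(-1/6109)) - 3016 = (-13797 + 3583/6109) - 3016 = -84282290/6109 - 3016 = -102707034/6109 ≈ -16812.)
(J(c(5)) + I(199))/(V - 14858) = (-87 + (6 + 199)/(-65 + 199))/(-102707034/6109 - 14858) = (-87 + 205/134)/(-193474556/6109) = (-87 + (1/134)*205)*(-6109/193474556) = (-87 + 205/134)*(-6109/193474556) = -11453/134*(-6109/193474556) = 69966377/25925590504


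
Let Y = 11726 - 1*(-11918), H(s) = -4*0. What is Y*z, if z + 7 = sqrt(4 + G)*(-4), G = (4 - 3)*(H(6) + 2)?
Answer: -165508 - 94576*sqrt(6) ≈ -3.9717e+5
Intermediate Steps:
H(s) = 0
Y = 23644 (Y = 11726 + 11918 = 23644)
G = 2 (G = (4 - 3)*(0 + 2) = 1*2 = 2)
z = -7 - 4*sqrt(6) (z = -7 + sqrt(4 + 2)*(-4) = -7 + sqrt(6)*(-4) = -7 - 4*sqrt(6) ≈ -16.798)
Y*z = 23644*(-7 - 4*sqrt(6)) = -165508 - 94576*sqrt(6)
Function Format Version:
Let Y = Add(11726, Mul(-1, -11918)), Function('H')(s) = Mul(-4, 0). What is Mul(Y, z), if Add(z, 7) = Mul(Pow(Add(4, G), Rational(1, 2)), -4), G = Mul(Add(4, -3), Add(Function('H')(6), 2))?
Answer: Add(-165508, Mul(-94576, Pow(6, Rational(1, 2)))) ≈ -3.9717e+5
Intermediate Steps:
Function('H')(s) = 0
Y = 23644 (Y = Add(11726, 11918) = 23644)
G = 2 (G = Mul(Add(4, -3), Add(0, 2)) = Mul(1, 2) = 2)
z = Add(-7, Mul(-4, Pow(6, Rational(1, 2)))) (z = Add(-7, Mul(Pow(Add(4, 2), Rational(1, 2)), -4)) = Add(-7, Mul(Pow(6, Rational(1, 2)), -4)) = Add(-7, Mul(-4, Pow(6, Rational(1, 2)))) ≈ -16.798)
Mul(Y, z) = Mul(23644, Add(-7, Mul(-4, Pow(6, Rational(1, 2))))) = Add(-165508, Mul(-94576, Pow(6, Rational(1, 2))))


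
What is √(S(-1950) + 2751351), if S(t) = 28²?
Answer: √2752135 ≈ 1659.0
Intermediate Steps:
S(t) = 784
√(S(-1950) + 2751351) = √(784 + 2751351) = √2752135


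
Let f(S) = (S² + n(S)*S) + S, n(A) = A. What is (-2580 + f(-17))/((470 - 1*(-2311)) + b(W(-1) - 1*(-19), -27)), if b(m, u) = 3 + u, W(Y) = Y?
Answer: -673/919 ≈ -0.73232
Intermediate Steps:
f(S) = S + 2*S² (f(S) = (S² + S*S) + S = (S² + S²) + S = 2*S² + S = S + 2*S²)
(-2580 + f(-17))/((470 - 1*(-2311)) + b(W(-1) - 1*(-19), -27)) = (-2580 - 17*(1 + 2*(-17)))/((470 - 1*(-2311)) + (3 - 27)) = (-2580 - 17*(1 - 34))/((470 + 2311) - 24) = (-2580 - 17*(-33))/(2781 - 24) = (-2580 + 561)/2757 = -2019*1/2757 = -673/919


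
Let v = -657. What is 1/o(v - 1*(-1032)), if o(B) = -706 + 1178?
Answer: 1/472 ≈ 0.0021186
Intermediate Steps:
o(B) = 472
1/o(v - 1*(-1032)) = 1/472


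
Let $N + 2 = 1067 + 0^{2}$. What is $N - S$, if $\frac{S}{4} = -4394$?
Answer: $18641$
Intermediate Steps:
$N = 1065$ ($N = -2 + \left(1067 + 0^{2}\right) = -2 + \left(1067 + 0\right) = -2 + 1067 = 1065$)
$S = -17576$ ($S = 4 \left(-4394\right) = -17576$)
$N - S = 1065 - -17576 = 1065 + 17576 = 18641$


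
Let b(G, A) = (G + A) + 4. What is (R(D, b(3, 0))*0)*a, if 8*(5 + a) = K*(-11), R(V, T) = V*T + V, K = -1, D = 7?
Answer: 0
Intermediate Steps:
b(G, A) = 4 + A + G (b(G, A) = (A + G) + 4 = 4 + A + G)
R(V, T) = V + T*V (R(V, T) = T*V + V = V + T*V)
a = -29/8 (a = -5 + (-1*(-11))/8 = -5 + (1/8)*11 = -5 + 11/8 = -29/8 ≈ -3.6250)
(R(D, b(3, 0))*0)*a = ((7*(1 + (4 + 0 + 3)))*0)*(-29/8) = ((7*(1 + 7))*0)*(-29/8) = ((7*8)*0)*(-29/8) = (56*0)*(-29/8) = 0*(-29/8) = 0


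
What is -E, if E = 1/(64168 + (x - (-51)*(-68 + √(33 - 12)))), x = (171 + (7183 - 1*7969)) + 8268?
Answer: -68353/4672077988 + 51*√21/4672077988 ≈ -1.4580e-5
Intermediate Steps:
x = 7653 (x = (171 + (7183 - 7969)) + 8268 = (171 - 786) + 8268 = -615 + 8268 = 7653)
E = 1/(68353 + 51*√21) (E = 1/(64168 + (7653 - (-51)*(-68 + √(33 - 12)))) = 1/(64168 + (7653 - (-51)*(-68 + √21))) = 1/(64168 + (7653 - (3468 - 51*√21))) = 1/(64168 + (7653 + (-3468 + 51*√21))) = 1/(64168 + (4185 + 51*√21)) = 1/(68353 + 51*√21) ≈ 1.4580e-5)
-E = -(68353/4672077988 - 51*√21/4672077988) = -68353/4672077988 + 51*√21/4672077988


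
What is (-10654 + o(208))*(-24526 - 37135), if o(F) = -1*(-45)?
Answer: 654161549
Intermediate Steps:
o(F) = 45
(-10654 + o(208))*(-24526 - 37135) = (-10654 + 45)*(-24526 - 37135) = -10609*(-61661) = 654161549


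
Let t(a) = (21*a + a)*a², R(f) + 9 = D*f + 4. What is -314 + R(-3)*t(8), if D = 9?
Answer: -360762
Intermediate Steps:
R(f) = -5 + 9*f (R(f) = -9 + (9*f + 4) = -9 + (4 + 9*f) = -5 + 9*f)
t(a) = 22*a³ (t(a) = (22*a)*a² = 22*a³)
-314 + R(-3)*t(8) = -314 + (-5 + 9*(-3))*(22*8³) = -314 + (-5 - 27)*(22*512) = -314 - 32*11264 = -314 - 360448 = -360762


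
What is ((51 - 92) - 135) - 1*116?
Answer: -292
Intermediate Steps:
((51 - 92) - 135) - 1*116 = (-41 - 135) - 116 = -176 - 116 = -292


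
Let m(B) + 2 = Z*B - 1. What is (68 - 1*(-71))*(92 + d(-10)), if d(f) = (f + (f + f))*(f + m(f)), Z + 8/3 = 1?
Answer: -2502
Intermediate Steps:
Z = -5/3 (Z = -8/3 + 1 = -5/3 ≈ -1.6667)
m(B) = -3 - 5*B/3 (m(B) = -2 + (-5*B/3 - 1) = -2 + (-1 - 5*B/3) = -3 - 5*B/3)
d(f) = 3*f*(-3 - 2*f/3) (d(f) = (f + (f + f))*(f + (-3 - 5*f/3)) = (f + 2*f)*(-3 - 2*f/3) = (3*f)*(-3 - 2*f/3) = 3*f*(-3 - 2*f/3))
(68 - 1*(-71))*(92 + d(-10)) = (68 - 1*(-71))*(92 - 10*(-9 - 2*(-10))) = (68 + 71)*(92 - 10*(-9 + 20)) = 139*(92 - 10*11) = 139*(92 - 110) = 139*(-18) = -2502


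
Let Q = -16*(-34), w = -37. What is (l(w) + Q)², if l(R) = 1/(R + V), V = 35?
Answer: 1181569/4 ≈ 2.9539e+5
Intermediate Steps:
l(R) = 1/(35 + R) (l(R) = 1/(R + 35) = 1/(35 + R))
Q = 544
(l(w) + Q)² = (1/(35 - 37) + 544)² = (1/(-2) + 544)² = (-½ + 544)² = (1087/2)² = 1181569/4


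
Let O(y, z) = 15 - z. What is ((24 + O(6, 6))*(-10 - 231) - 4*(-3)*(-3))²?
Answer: 63824121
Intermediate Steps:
((24 + O(6, 6))*(-10 - 231) - 4*(-3)*(-3))² = ((24 + (15 - 1*6))*(-10 - 231) - 4*(-3)*(-3))² = ((24 + (15 - 6))*(-241) + 12*(-3))² = ((24 + 9)*(-241) - 36)² = (33*(-241) - 36)² = (-7953 - 36)² = (-7989)² = 63824121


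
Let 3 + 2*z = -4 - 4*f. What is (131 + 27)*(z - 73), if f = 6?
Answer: -13983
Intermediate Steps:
z = -31/2 (z = -3/2 + (-4 - 4*6)/2 = -3/2 + (-4 - 24)/2 = -3/2 + (1/2)*(-28) = -3/2 - 14 = -31/2 ≈ -15.500)
(131 + 27)*(z - 73) = (131 + 27)*(-31/2 - 73) = 158*(-177/2) = -13983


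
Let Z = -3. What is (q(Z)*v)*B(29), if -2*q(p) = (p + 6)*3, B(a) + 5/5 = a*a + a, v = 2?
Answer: -7821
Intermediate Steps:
B(a) = -1 + a + a² (B(a) = -1 + (a*a + a) = -1 + (a² + a) = -1 + (a + a²) = -1 + a + a²)
q(p) = -9 - 3*p/2 (q(p) = -(p + 6)*3/2 = -(6 + p)*3/2 = -(18 + 3*p)/2 = -9 - 3*p/2)
(q(Z)*v)*B(29) = ((-9 - 3/2*(-3))*2)*(-1 + 29 + 29²) = ((-9 + 9/2)*2)*(-1 + 29 + 841) = -9/2*2*869 = -9*869 = -7821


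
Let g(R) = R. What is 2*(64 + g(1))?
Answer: 130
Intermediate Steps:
2*(64 + g(1)) = 2*(64 + 1) = 2*65 = 130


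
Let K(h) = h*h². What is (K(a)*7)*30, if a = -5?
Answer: -26250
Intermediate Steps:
K(h) = h³
(K(a)*7)*30 = ((-5)³*7)*30 = -125*7*30 = -875*30 = -26250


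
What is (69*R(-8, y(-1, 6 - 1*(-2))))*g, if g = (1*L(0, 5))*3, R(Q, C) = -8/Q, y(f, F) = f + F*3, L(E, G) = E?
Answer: 0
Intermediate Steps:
y(f, F) = f + 3*F
g = 0 (g = (1*0)*3 = 0*3 = 0)
(69*R(-8, y(-1, 6 - 1*(-2))))*g = (69*(-8/(-8)))*0 = (69*(-8*(-1/8)))*0 = (69*1)*0 = 69*0 = 0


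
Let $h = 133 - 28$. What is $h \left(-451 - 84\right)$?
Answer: $-56175$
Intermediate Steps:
$h = 105$ ($h = 133 - 28 = 105$)
$h \left(-451 - 84\right) = 105 \left(-451 - 84\right) = 105 \left(-535\right) = -56175$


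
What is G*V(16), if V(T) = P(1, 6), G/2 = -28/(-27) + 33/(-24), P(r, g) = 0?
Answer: 0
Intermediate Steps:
G = -73/108 (G = 2*(-28/(-27) + 33/(-24)) = 2*(-28*(-1/27) + 33*(-1/24)) = 2*(28/27 - 11/8) = 2*(-73/216) = -73/108 ≈ -0.67593)
V(T) = 0
G*V(16) = -73/108*0 = 0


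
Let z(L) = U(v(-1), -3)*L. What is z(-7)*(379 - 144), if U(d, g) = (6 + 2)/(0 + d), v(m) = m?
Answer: 13160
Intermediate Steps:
U(d, g) = 8/d
z(L) = -8*L (z(L) = (8/(-1))*L = (8*(-1))*L = -8*L)
z(-7)*(379 - 144) = (-8*(-7))*(379 - 144) = 56*235 = 13160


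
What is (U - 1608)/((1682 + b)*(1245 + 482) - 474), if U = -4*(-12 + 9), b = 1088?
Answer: -399/1195829 ≈ -0.00033366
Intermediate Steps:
U = 12 (U = -4*(-3) = 12)
(U - 1608)/((1682 + b)*(1245 + 482) - 474) = (12 - 1608)/((1682 + 1088)*(1245 + 482) - 474) = -1596/(2770*1727 - 474) = -1596/(4783790 - 474) = -1596/4783316 = -1596*1/4783316 = -399/1195829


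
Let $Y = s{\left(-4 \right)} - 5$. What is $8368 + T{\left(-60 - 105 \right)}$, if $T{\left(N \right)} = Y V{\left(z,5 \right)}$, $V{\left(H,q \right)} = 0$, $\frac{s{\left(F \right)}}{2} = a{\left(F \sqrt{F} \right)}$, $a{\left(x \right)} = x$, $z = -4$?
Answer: $8368$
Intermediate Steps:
$s{\left(F \right)} = 2 F^{\frac{3}{2}}$ ($s{\left(F \right)} = 2 F \sqrt{F} = 2 F^{\frac{3}{2}}$)
$Y = -5 - 16 i$ ($Y = 2 \left(-4\right)^{\frac{3}{2}} - 5 = 2 \left(- 8 i\right) - 5 = - 16 i - 5 = -5 - 16 i \approx -5.0 - 16.0 i$)
$T{\left(N \right)} = 0$ ($T{\left(N \right)} = \left(-5 - 16 i\right) 0 = 0$)
$8368 + T{\left(-60 - 105 \right)} = 8368 + 0 = 8368$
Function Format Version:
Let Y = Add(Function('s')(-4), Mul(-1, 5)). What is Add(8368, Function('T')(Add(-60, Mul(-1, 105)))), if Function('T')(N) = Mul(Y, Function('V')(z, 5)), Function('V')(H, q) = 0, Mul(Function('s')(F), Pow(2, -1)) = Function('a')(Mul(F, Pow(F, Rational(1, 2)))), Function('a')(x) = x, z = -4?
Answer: 8368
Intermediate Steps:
Function('s')(F) = Mul(2, Pow(F, Rational(3, 2))) (Function('s')(F) = Mul(2, Mul(F, Pow(F, Rational(1, 2)))) = Mul(2, Pow(F, Rational(3, 2))))
Y = Add(-5, Mul(-16, I)) (Y = Add(Mul(2, Pow(-4, Rational(3, 2))), Mul(-1, 5)) = Add(Mul(2, Mul(-8, I)), -5) = Add(Mul(-16, I), -5) = Add(-5, Mul(-16, I)) ≈ Add(-5.0000, Mul(-16.000, I)))
Function('T')(N) = 0 (Function('T')(N) = Mul(Add(-5, Mul(-16, I)), 0) = 0)
Add(8368, Function('T')(Add(-60, Mul(-1, 105)))) = Add(8368, 0) = 8368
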